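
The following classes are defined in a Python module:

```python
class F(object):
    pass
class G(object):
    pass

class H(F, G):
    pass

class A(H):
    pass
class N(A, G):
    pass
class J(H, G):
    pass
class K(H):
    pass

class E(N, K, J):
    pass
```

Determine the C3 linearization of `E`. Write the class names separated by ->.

L[E] = E + merge(L[N], L[K], L[J], [N K J])
  take N:  [N A H F G object] + [K H F G object] + [J H F G object] + [N K J]
  take A:  [A H F G object] + [K H F G object] + [J H F G object] + [K J]
  take K:  [H F G object] + [K H F G object] + [J H F G object] + [K J]
  take J:  [H F G object] + [H F G object] + [J H F G object] + [J]
  take H:  [H F G object] + [H F G object] + [H F G object]
  take F:  [F G object] + [F G object] + [F G object]
  take G:  [G object] + [G object] + [G object]
  take object:  [object] + [object] + [object]

E -> N -> A -> K -> J -> H -> F -> G -> object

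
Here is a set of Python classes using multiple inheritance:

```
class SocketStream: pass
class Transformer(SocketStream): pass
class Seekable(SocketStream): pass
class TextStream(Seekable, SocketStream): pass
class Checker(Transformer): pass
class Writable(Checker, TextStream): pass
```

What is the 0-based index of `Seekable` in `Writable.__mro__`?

L[Writable] = Writable + merge(L[Checker], L[TextStream], [Checker TextStream])
  take Checker:  [Checker Transformer SocketStream object] + [TextStream Seekable SocketStream object] + [Checker TextStream]
  take Transformer:  [Transformer SocketStream object] + [TextStream Seekable SocketStream object] + [TextStream]
  take TextStream:  [SocketStream object] + [TextStream Seekable SocketStream object] + [TextStream]
  take Seekable:  [SocketStream object] + [Seekable SocketStream object]
  take SocketStream:  [SocketStream object] + [SocketStream object]
  take object:  [object] + [object]
MRO: Writable Checker Transformer TextStream Seekable SocketStream object
Seekable sits at index 4.

4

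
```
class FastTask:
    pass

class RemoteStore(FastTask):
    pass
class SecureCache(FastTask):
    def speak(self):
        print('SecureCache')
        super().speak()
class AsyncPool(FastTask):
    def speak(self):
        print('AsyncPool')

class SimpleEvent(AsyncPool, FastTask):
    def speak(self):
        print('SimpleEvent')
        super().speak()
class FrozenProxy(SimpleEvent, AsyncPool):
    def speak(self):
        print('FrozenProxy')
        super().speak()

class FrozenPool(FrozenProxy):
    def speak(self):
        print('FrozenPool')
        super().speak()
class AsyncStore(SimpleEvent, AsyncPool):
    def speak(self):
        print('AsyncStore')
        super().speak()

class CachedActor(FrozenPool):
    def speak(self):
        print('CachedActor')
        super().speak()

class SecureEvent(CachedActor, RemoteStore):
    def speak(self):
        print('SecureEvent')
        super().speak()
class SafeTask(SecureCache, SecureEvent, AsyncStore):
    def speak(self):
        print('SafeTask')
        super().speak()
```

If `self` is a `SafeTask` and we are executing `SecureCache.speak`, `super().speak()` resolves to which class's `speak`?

SecureEvent

L[SafeTask] = SafeTask + merge(L[SecureCache], L[SecureEvent], L[AsyncStore], [SecureCache SecureEvent AsyncStore])
  take SecureCache:  [SecureCache FastTask object] + [SecureEvent CachedActor FrozenPool FrozenProxy SimpleEvent AsyncPool RemoteStore FastTask object] + [AsyncStore SimpleEvent AsyncPool FastTask object] + [SecureCache SecureEvent AsyncStore]
  take SecureEvent:  [FastTask object] + [SecureEvent CachedActor FrozenPool FrozenProxy SimpleEvent AsyncPool RemoteStore FastTask object] + [AsyncStore SimpleEvent AsyncPool FastTask object] + [SecureEvent AsyncStore]
  take CachedActor:  [FastTask object] + [CachedActor FrozenPool FrozenProxy SimpleEvent AsyncPool RemoteStore FastTask object] + [AsyncStore SimpleEvent AsyncPool FastTask object] + [AsyncStore]
  take FrozenPool:  [FastTask object] + [FrozenPool FrozenProxy SimpleEvent AsyncPool RemoteStore FastTask object] + [AsyncStore SimpleEvent AsyncPool FastTask object] + [AsyncStore]
  take FrozenProxy:  [FastTask object] + [FrozenProxy SimpleEvent AsyncPool RemoteStore FastTask object] + [AsyncStore SimpleEvent AsyncPool FastTask object] + [AsyncStore]
  take AsyncStore:  [FastTask object] + [SimpleEvent AsyncPool RemoteStore FastTask object] + [AsyncStore SimpleEvent AsyncPool FastTask object] + [AsyncStore]
  take SimpleEvent:  [FastTask object] + [SimpleEvent AsyncPool RemoteStore FastTask object] + [SimpleEvent AsyncPool FastTask object]
  take AsyncPool:  [FastTask object] + [AsyncPool RemoteStore FastTask object] + [AsyncPool FastTask object]
  take RemoteStore:  [FastTask object] + [RemoteStore FastTask object] + [FastTask object]
  take FastTask:  [FastTask object] + [FastTask object] + [FastTask object]
  take object:  [object] + [object] + [object]
MRO: SafeTask SecureCache SecureEvent CachedActor FrozenPool FrozenProxy AsyncStore SimpleEvent AsyncPool RemoteStore FastTask object
super() in SecureCache.speak on a SafeTask instance goes to the class after SecureCache in SafeTask's MRO: SecureEvent.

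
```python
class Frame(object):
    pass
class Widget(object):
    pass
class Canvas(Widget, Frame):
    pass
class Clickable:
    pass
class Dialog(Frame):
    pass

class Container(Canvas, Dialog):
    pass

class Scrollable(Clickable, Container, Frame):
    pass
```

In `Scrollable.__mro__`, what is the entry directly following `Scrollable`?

Clickable

L[Scrollable] = Scrollable + merge(L[Clickable], L[Container], L[Frame], [Clickable Container Frame])
  take Clickable:  [Clickable object] + [Container Canvas Widget Dialog Frame object] + [Frame object] + [Clickable Container Frame]
  take Container:  [object] + [Container Canvas Widget Dialog Frame object] + [Frame object] + [Container Frame]
  take Canvas:  [object] + [Canvas Widget Dialog Frame object] + [Frame object] + [Frame]
  take Widget:  [object] + [Widget Dialog Frame object] + [Frame object] + [Frame]
  take Dialog:  [object] + [Dialog Frame object] + [Frame object] + [Frame]
  take Frame:  [object] + [Frame object] + [Frame object] + [Frame]
  take object:  [object] + [object] + [object]
MRO: Scrollable Clickable Container Canvas Widget Dialog Frame object
Scrollable is at position 0; next is Clickable.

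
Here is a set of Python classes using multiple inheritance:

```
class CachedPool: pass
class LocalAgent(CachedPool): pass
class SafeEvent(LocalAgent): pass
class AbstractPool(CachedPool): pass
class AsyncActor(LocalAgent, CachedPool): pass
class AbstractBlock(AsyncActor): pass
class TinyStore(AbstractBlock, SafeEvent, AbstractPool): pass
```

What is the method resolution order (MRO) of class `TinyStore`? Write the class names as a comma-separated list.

TinyStore, AbstractBlock, AsyncActor, SafeEvent, LocalAgent, AbstractPool, CachedPool, object

L[TinyStore] = TinyStore + merge(L[AbstractBlock], L[SafeEvent], L[AbstractPool], [AbstractBlock SafeEvent AbstractPool])
  take AbstractBlock:  [AbstractBlock AsyncActor LocalAgent CachedPool object] + [SafeEvent LocalAgent CachedPool object] + [AbstractPool CachedPool object] + [AbstractBlock SafeEvent AbstractPool]
  take AsyncActor:  [AsyncActor LocalAgent CachedPool object] + [SafeEvent LocalAgent CachedPool object] + [AbstractPool CachedPool object] + [SafeEvent AbstractPool]
  take SafeEvent:  [LocalAgent CachedPool object] + [SafeEvent LocalAgent CachedPool object] + [AbstractPool CachedPool object] + [SafeEvent AbstractPool]
  take LocalAgent:  [LocalAgent CachedPool object] + [LocalAgent CachedPool object] + [AbstractPool CachedPool object] + [AbstractPool]
  take AbstractPool:  [CachedPool object] + [CachedPool object] + [AbstractPool CachedPool object] + [AbstractPool]
  take CachedPool:  [CachedPool object] + [CachedPool object] + [CachedPool object]
  take object:  [object] + [object] + [object]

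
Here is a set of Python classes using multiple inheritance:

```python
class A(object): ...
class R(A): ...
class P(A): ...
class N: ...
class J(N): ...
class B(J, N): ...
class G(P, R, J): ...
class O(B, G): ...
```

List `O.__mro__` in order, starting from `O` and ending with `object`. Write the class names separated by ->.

O -> B -> G -> P -> R -> A -> J -> N -> object

L[O] = O + merge(L[B], L[G], [B G])
  take B:  [B J N object] + [G P R A J N object] + [B G]
  take G:  [J N object] + [G P R A J N object] + [G]
  take P:  [J N object] + [P R A J N object]
  take R:  [J N object] + [R A J N object]
  take A:  [J N object] + [A J N object]
  take J:  [J N object] + [J N object]
  take N:  [N object] + [N object]
  take object:  [object] + [object]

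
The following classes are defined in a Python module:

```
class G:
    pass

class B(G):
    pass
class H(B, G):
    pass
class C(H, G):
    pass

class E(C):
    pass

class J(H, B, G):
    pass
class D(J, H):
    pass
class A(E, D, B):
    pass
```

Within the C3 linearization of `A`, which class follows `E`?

C

L[A] = A + merge(L[E], L[D], L[B], [E D B])
  take E:  [E C H B G object] + [D J H B G object] + [B G object] + [E D B]
  take C:  [C H B G object] + [D J H B G object] + [B G object] + [D B]
  take D:  [H B G object] + [D J H B G object] + [B G object] + [D B]
  take J:  [H B G object] + [J H B G object] + [B G object] + [B]
  take H:  [H B G object] + [H B G object] + [B G object] + [B]
  take B:  [B G object] + [B G object] + [B G object] + [B]
  take G:  [G object] + [G object] + [G object]
  take object:  [object] + [object] + [object]
MRO: A E C D J H B G object
E is at position 1; next is C.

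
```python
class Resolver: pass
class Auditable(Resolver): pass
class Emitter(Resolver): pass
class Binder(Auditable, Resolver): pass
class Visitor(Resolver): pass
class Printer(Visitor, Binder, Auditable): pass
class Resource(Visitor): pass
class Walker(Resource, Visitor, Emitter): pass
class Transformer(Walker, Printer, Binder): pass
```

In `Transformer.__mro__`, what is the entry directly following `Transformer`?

L[Transformer] = Transformer + merge(L[Walker], L[Printer], L[Binder], [Walker Printer Binder])
  take Walker:  [Walker Resource Visitor Emitter Resolver object] + [Printer Visitor Binder Auditable Resolver object] + [Binder Auditable Resolver object] + [Walker Printer Binder]
  take Resource:  [Resource Visitor Emitter Resolver object] + [Printer Visitor Binder Auditable Resolver object] + [Binder Auditable Resolver object] + [Printer Binder]
  take Printer:  [Visitor Emitter Resolver object] + [Printer Visitor Binder Auditable Resolver object] + [Binder Auditable Resolver object] + [Printer Binder]
  take Visitor:  [Visitor Emitter Resolver object] + [Visitor Binder Auditable Resolver object] + [Binder Auditable Resolver object] + [Binder]
  take Emitter:  [Emitter Resolver object] + [Binder Auditable Resolver object] + [Binder Auditable Resolver object] + [Binder]
  take Binder:  [Resolver object] + [Binder Auditable Resolver object] + [Binder Auditable Resolver object] + [Binder]
  take Auditable:  [Resolver object] + [Auditable Resolver object] + [Auditable Resolver object]
  take Resolver:  [Resolver object] + [Resolver object] + [Resolver object]
  take object:  [object] + [object] + [object]
MRO: Transformer Walker Resource Printer Visitor Emitter Binder Auditable Resolver object
Transformer is at position 0; next is Walker.

Walker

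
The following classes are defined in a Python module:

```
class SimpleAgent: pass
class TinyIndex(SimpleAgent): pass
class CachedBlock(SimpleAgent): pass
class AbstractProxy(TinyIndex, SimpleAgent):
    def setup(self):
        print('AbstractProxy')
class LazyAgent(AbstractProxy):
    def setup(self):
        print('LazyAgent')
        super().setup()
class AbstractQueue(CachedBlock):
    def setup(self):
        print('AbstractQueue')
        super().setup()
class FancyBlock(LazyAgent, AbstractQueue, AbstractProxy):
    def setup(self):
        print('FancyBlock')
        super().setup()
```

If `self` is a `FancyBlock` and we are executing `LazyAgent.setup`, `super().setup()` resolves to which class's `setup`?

AbstractQueue

L[FancyBlock] = FancyBlock + merge(L[LazyAgent], L[AbstractQueue], L[AbstractProxy], [LazyAgent AbstractQueue AbstractProxy])
  take LazyAgent:  [LazyAgent AbstractProxy TinyIndex SimpleAgent object] + [AbstractQueue CachedBlock SimpleAgent object] + [AbstractProxy TinyIndex SimpleAgent object] + [LazyAgent AbstractQueue AbstractProxy]
  take AbstractQueue:  [AbstractProxy TinyIndex SimpleAgent object] + [AbstractQueue CachedBlock SimpleAgent object] + [AbstractProxy TinyIndex SimpleAgent object] + [AbstractQueue AbstractProxy]
  take AbstractProxy:  [AbstractProxy TinyIndex SimpleAgent object] + [CachedBlock SimpleAgent object] + [AbstractProxy TinyIndex SimpleAgent object] + [AbstractProxy]
  take TinyIndex:  [TinyIndex SimpleAgent object] + [CachedBlock SimpleAgent object] + [TinyIndex SimpleAgent object]
  take CachedBlock:  [SimpleAgent object] + [CachedBlock SimpleAgent object] + [SimpleAgent object]
  take SimpleAgent:  [SimpleAgent object] + [SimpleAgent object] + [SimpleAgent object]
  take object:  [object] + [object] + [object]
MRO: FancyBlock LazyAgent AbstractQueue AbstractProxy TinyIndex CachedBlock SimpleAgent object
super() in LazyAgent.setup on a FancyBlock instance goes to the class after LazyAgent in FancyBlock's MRO: AbstractQueue.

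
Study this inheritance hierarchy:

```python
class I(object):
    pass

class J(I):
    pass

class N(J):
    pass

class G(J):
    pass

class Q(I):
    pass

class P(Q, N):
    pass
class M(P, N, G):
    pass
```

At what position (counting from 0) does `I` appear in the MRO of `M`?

6

L[M] = M + merge(L[P], L[N], L[G], [P N G])
  take P:  [P Q N J I object] + [N J I object] + [G J I object] + [P N G]
  take Q:  [Q N J I object] + [N J I object] + [G J I object] + [N G]
  take N:  [N J I object] + [N J I object] + [G J I object] + [N G]
  take G:  [J I object] + [J I object] + [G J I object] + [G]
  take J:  [J I object] + [J I object] + [J I object]
  take I:  [I object] + [I object] + [I object]
  take object:  [object] + [object] + [object]
MRO: M P Q N G J I object
I sits at index 6.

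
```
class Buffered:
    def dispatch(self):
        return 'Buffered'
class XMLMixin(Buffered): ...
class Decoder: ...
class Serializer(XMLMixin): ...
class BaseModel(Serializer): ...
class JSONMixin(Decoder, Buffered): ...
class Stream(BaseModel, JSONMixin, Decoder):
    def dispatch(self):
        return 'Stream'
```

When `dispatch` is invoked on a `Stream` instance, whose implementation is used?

L[Stream] = Stream + merge(L[BaseModel], L[JSONMixin], L[Decoder], [BaseModel JSONMixin Decoder])
  take BaseModel:  [BaseModel Serializer XMLMixin Buffered object] + [JSONMixin Decoder Buffered object] + [Decoder object] + [BaseModel JSONMixin Decoder]
  take Serializer:  [Serializer XMLMixin Buffered object] + [JSONMixin Decoder Buffered object] + [Decoder object] + [JSONMixin Decoder]
  take XMLMixin:  [XMLMixin Buffered object] + [JSONMixin Decoder Buffered object] + [Decoder object] + [JSONMixin Decoder]
  take JSONMixin:  [Buffered object] + [JSONMixin Decoder Buffered object] + [Decoder object] + [JSONMixin Decoder]
  take Decoder:  [Buffered object] + [Decoder Buffered object] + [Decoder object] + [Decoder]
  take Buffered:  [Buffered object] + [Buffered object] + [object]
  take object:  [object] + [object] + [object]
MRO: Stream BaseModel Serializer XMLMixin JSONMixin Decoder Buffered object
dispatch is defined in: Buffered, Stream. First along the MRO is Stream.

Stream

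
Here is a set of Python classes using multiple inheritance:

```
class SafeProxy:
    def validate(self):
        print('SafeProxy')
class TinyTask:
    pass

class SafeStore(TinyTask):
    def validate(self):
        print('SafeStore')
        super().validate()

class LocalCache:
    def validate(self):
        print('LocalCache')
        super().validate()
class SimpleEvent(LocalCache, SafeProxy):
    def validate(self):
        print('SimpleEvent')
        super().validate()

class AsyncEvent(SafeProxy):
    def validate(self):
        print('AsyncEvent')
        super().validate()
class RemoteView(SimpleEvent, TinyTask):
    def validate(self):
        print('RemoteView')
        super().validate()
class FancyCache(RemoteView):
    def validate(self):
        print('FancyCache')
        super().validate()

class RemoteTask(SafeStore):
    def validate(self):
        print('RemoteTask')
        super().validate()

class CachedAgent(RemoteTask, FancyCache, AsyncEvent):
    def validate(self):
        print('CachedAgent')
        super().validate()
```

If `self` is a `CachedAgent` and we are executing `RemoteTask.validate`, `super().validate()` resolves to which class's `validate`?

L[CachedAgent] = CachedAgent + merge(L[RemoteTask], L[FancyCache], L[AsyncEvent], [RemoteTask FancyCache AsyncEvent])
  take RemoteTask:  [RemoteTask SafeStore TinyTask object] + [FancyCache RemoteView SimpleEvent LocalCache SafeProxy TinyTask object] + [AsyncEvent SafeProxy object] + [RemoteTask FancyCache AsyncEvent]
  take SafeStore:  [SafeStore TinyTask object] + [FancyCache RemoteView SimpleEvent LocalCache SafeProxy TinyTask object] + [AsyncEvent SafeProxy object] + [FancyCache AsyncEvent]
  take FancyCache:  [TinyTask object] + [FancyCache RemoteView SimpleEvent LocalCache SafeProxy TinyTask object] + [AsyncEvent SafeProxy object] + [FancyCache AsyncEvent]
  take RemoteView:  [TinyTask object] + [RemoteView SimpleEvent LocalCache SafeProxy TinyTask object] + [AsyncEvent SafeProxy object] + [AsyncEvent]
  take SimpleEvent:  [TinyTask object] + [SimpleEvent LocalCache SafeProxy TinyTask object] + [AsyncEvent SafeProxy object] + [AsyncEvent]
  take LocalCache:  [TinyTask object] + [LocalCache SafeProxy TinyTask object] + [AsyncEvent SafeProxy object] + [AsyncEvent]
  take AsyncEvent:  [TinyTask object] + [SafeProxy TinyTask object] + [AsyncEvent SafeProxy object] + [AsyncEvent]
  take SafeProxy:  [TinyTask object] + [SafeProxy TinyTask object] + [SafeProxy object]
  take TinyTask:  [TinyTask object] + [TinyTask object] + [object]
  take object:  [object] + [object] + [object]
MRO: CachedAgent RemoteTask SafeStore FancyCache RemoteView SimpleEvent LocalCache AsyncEvent SafeProxy TinyTask object
super() in RemoteTask.validate on a CachedAgent instance goes to the class after RemoteTask in CachedAgent's MRO: SafeStore.

SafeStore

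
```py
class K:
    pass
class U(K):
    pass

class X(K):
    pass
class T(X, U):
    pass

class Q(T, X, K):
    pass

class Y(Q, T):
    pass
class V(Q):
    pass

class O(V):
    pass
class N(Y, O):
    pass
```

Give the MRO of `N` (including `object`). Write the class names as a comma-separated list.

N, Y, O, V, Q, T, X, U, K, object

L[N] = N + merge(L[Y], L[O], [Y O])
  take Y:  [Y Q T X U K object] + [O V Q T X U K object] + [Y O]
  take O:  [Q T X U K object] + [O V Q T X U K object] + [O]
  take V:  [Q T X U K object] + [V Q T X U K object]
  take Q:  [Q T X U K object] + [Q T X U K object]
  take T:  [T X U K object] + [T X U K object]
  take X:  [X U K object] + [X U K object]
  take U:  [U K object] + [U K object]
  take K:  [K object] + [K object]
  take object:  [object] + [object]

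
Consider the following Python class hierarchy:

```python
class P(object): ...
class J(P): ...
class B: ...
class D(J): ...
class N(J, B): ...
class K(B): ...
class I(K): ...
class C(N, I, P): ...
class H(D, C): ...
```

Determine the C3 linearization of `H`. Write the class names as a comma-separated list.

L[H] = H + merge(L[D], L[C], [D C])
  take D:  [D J P object] + [C N J I P K B object] + [D C]
  take C:  [J P object] + [C N J I P K B object] + [C]
  take N:  [J P object] + [N J I P K B object]
  take J:  [J P object] + [J I P K B object]
  take I:  [P object] + [I P K B object]
  take P:  [P object] + [P K B object]
  take K:  [object] + [K B object]
  take B:  [object] + [B object]
  take object:  [object] + [object]

H, D, C, N, J, I, P, K, B, object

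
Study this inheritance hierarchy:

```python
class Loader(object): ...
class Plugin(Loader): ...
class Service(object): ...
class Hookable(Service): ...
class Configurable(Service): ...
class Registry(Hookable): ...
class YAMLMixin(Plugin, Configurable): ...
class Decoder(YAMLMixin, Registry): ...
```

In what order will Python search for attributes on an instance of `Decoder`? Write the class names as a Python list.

L[Decoder] = Decoder + merge(L[YAMLMixin], L[Registry], [YAMLMixin Registry])
  take YAMLMixin:  [YAMLMixin Plugin Loader Configurable Service object] + [Registry Hookable Service object] + [YAMLMixin Registry]
  take Plugin:  [Plugin Loader Configurable Service object] + [Registry Hookable Service object] + [Registry]
  take Loader:  [Loader Configurable Service object] + [Registry Hookable Service object] + [Registry]
  take Configurable:  [Configurable Service object] + [Registry Hookable Service object] + [Registry]
  take Registry:  [Service object] + [Registry Hookable Service object] + [Registry]
  take Hookable:  [Service object] + [Hookable Service object]
  take Service:  [Service object] + [Service object]
  take object:  [object] + [object]

[Decoder, YAMLMixin, Plugin, Loader, Configurable, Registry, Hookable, Service, object]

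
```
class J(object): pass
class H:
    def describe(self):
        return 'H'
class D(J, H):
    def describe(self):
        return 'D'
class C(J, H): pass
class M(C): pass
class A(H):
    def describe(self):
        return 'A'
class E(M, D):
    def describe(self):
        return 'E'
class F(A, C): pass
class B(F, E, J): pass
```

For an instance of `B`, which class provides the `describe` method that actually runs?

L[B] = B + merge(L[F], L[E], L[J], [F E J])
  take F:  [F A C J H object] + [E M C D J H object] + [J object] + [F E J]
  take A:  [A C J H object] + [E M C D J H object] + [J object] + [E J]
  take E:  [C J H object] + [E M C D J H object] + [J object] + [E J]
  take M:  [C J H object] + [M C D J H object] + [J object] + [J]
  take C:  [C J H object] + [C D J H object] + [J object] + [J]
  take D:  [J H object] + [D J H object] + [J object] + [J]
  take J:  [J H object] + [J H object] + [J object] + [J]
  take H:  [H object] + [H object] + [object]
  take object:  [object] + [object] + [object]
MRO: B F A E M C D J H object
describe is defined in: A, D, E, H. First along the MRO is A.

A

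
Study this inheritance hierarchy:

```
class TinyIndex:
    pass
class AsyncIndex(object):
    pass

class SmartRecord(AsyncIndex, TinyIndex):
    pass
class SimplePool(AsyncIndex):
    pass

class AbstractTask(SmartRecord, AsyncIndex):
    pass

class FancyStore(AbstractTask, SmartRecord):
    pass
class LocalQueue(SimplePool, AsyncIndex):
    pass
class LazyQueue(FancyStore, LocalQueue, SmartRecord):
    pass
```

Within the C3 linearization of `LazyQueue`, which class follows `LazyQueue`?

L[LazyQueue] = LazyQueue + merge(L[FancyStore], L[LocalQueue], L[SmartRecord], [FancyStore LocalQueue SmartRecord])
  take FancyStore:  [FancyStore AbstractTask SmartRecord AsyncIndex TinyIndex object] + [LocalQueue SimplePool AsyncIndex object] + [SmartRecord AsyncIndex TinyIndex object] + [FancyStore LocalQueue SmartRecord]
  take AbstractTask:  [AbstractTask SmartRecord AsyncIndex TinyIndex object] + [LocalQueue SimplePool AsyncIndex object] + [SmartRecord AsyncIndex TinyIndex object] + [LocalQueue SmartRecord]
  take LocalQueue:  [SmartRecord AsyncIndex TinyIndex object] + [LocalQueue SimplePool AsyncIndex object] + [SmartRecord AsyncIndex TinyIndex object] + [LocalQueue SmartRecord]
  take SmartRecord:  [SmartRecord AsyncIndex TinyIndex object] + [SimplePool AsyncIndex object] + [SmartRecord AsyncIndex TinyIndex object] + [SmartRecord]
  take SimplePool:  [AsyncIndex TinyIndex object] + [SimplePool AsyncIndex object] + [AsyncIndex TinyIndex object]
  take AsyncIndex:  [AsyncIndex TinyIndex object] + [AsyncIndex object] + [AsyncIndex TinyIndex object]
  take TinyIndex:  [TinyIndex object] + [object] + [TinyIndex object]
  take object:  [object] + [object] + [object]
MRO: LazyQueue FancyStore AbstractTask LocalQueue SmartRecord SimplePool AsyncIndex TinyIndex object
LazyQueue is at position 0; next is FancyStore.

FancyStore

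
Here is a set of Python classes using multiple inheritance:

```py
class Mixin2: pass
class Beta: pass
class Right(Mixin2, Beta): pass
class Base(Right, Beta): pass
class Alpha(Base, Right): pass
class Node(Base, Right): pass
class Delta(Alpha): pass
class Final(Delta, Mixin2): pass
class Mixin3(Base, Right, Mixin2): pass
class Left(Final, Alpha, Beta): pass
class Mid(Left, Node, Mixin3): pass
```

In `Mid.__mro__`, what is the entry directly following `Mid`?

Left

L[Mid] = Mid + merge(L[Left], L[Node], L[Mixin3], [Left Node Mixin3])
  take Left:  [Left Final Delta Alpha Base Right Mixin2 Beta object] + [Node Base Right Mixin2 Beta object] + [Mixin3 Base Right Mixin2 Beta object] + [Left Node Mixin3]
  take Final:  [Final Delta Alpha Base Right Mixin2 Beta object] + [Node Base Right Mixin2 Beta object] + [Mixin3 Base Right Mixin2 Beta object] + [Node Mixin3]
  take Delta:  [Delta Alpha Base Right Mixin2 Beta object] + [Node Base Right Mixin2 Beta object] + [Mixin3 Base Right Mixin2 Beta object] + [Node Mixin3]
  take Alpha:  [Alpha Base Right Mixin2 Beta object] + [Node Base Right Mixin2 Beta object] + [Mixin3 Base Right Mixin2 Beta object] + [Node Mixin3]
  take Node:  [Base Right Mixin2 Beta object] + [Node Base Right Mixin2 Beta object] + [Mixin3 Base Right Mixin2 Beta object] + [Node Mixin3]
  take Mixin3:  [Base Right Mixin2 Beta object] + [Base Right Mixin2 Beta object] + [Mixin3 Base Right Mixin2 Beta object] + [Mixin3]
  take Base:  [Base Right Mixin2 Beta object] + [Base Right Mixin2 Beta object] + [Base Right Mixin2 Beta object]
  take Right:  [Right Mixin2 Beta object] + [Right Mixin2 Beta object] + [Right Mixin2 Beta object]
  take Mixin2:  [Mixin2 Beta object] + [Mixin2 Beta object] + [Mixin2 Beta object]
  take Beta:  [Beta object] + [Beta object] + [Beta object]
  take object:  [object] + [object] + [object]
MRO: Mid Left Final Delta Alpha Node Mixin3 Base Right Mixin2 Beta object
Mid is at position 0; next is Left.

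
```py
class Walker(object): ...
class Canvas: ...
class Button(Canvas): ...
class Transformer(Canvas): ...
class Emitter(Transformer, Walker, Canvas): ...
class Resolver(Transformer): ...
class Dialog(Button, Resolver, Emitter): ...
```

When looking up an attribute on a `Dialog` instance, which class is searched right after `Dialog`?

L[Dialog] = Dialog + merge(L[Button], L[Resolver], L[Emitter], [Button Resolver Emitter])
  take Button:  [Button Canvas object] + [Resolver Transformer Canvas object] + [Emitter Transformer Walker Canvas object] + [Button Resolver Emitter]
  take Resolver:  [Canvas object] + [Resolver Transformer Canvas object] + [Emitter Transformer Walker Canvas object] + [Resolver Emitter]
  take Emitter:  [Canvas object] + [Transformer Canvas object] + [Emitter Transformer Walker Canvas object] + [Emitter]
  take Transformer:  [Canvas object] + [Transformer Canvas object] + [Transformer Walker Canvas object]
  take Walker:  [Canvas object] + [Canvas object] + [Walker Canvas object]
  take Canvas:  [Canvas object] + [Canvas object] + [Canvas object]
  take object:  [object] + [object] + [object]
MRO: Dialog Button Resolver Emitter Transformer Walker Canvas object
Dialog is at position 0; next is Button.

Button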